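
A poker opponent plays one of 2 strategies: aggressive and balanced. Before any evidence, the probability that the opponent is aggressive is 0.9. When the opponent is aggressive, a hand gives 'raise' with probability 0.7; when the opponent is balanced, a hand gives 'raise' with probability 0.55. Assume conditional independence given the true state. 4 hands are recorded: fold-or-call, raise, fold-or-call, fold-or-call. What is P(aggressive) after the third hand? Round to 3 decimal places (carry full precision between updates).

0.836

After 'fold-or-call': P(aggressive) = 0.3·0.9000 / (0.3·0.9000 + 0.45·0.1000) ≈ 0.8571
After 'raise': P(aggressive) = 0.7·0.8571 / (0.7·0.8571 + 0.55·0.1429) ≈ 0.8842
After 'fold-or-call': P(aggressive) = 0.3·0.8842 / (0.3·0.8842 + 0.45·0.1158) ≈ 0.8358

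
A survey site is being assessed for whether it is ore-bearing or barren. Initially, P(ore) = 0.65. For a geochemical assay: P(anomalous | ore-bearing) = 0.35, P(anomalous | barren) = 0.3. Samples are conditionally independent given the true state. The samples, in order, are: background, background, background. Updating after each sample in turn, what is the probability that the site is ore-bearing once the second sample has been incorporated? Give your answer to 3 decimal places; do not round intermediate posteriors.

After 'background': P(ore) = 0.65·0.6500 / (0.65·0.6500 + 0.7·0.3500) ≈ 0.6330
After 'background': P(ore) = 0.65·0.6330 / (0.65·0.6330 + 0.7·0.3670) ≈ 0.6156

0.616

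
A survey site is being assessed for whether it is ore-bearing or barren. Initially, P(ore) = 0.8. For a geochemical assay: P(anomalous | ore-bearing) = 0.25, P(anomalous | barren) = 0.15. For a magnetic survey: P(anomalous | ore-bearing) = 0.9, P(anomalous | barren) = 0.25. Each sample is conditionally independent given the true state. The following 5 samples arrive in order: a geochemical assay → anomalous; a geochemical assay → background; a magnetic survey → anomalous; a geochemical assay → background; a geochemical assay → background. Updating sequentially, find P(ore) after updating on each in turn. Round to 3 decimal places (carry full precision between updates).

0.943

After a geochemical assay='anomalous': P(ore) = 0.25·0.8000 / (0.25·0.8000 + 0.15·0.2000) ≈ 0.8696
After a geochemical assay='background': P(ore) = 0.75·0.8696 / (0.75·0.8696 + 0.85·0.1304) ≈ 0.8547
After a magnetic survey='anomalous': P(ore) = 0.9·0.8547 / (0.9·0.8547 + 0.25·0.1453) ≈ 0.9549
After a geochemical assay='background': P(ore) = 0.75·0.9549 / (0.75·0.9549 + 0.85·0.0451) ≈ 0.9492
After a geochemical assay='background': P(ore) = 0.75·0.9492 / (0.75·0.9492 + 0.85·0.0508) ≈ 0.9428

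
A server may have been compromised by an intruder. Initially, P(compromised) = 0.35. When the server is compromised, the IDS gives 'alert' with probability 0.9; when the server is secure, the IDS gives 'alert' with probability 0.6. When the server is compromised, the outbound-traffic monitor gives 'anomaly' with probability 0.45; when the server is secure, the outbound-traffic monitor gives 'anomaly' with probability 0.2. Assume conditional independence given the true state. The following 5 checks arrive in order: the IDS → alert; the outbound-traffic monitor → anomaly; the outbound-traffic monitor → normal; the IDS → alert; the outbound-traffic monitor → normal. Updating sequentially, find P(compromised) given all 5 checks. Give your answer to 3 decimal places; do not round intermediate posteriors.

After the IDS='alert': P(compromised) = 0.9·0.3500 / (0.9·0.3500 + 0.6·0.6500) ≈ 0.4468
After the outbound-traffic monitor='anomaly': P(compromised) = 0.45·0.4468 / (0.45·0.4468 + 0.2·0.5532) ≈ 0.6451
After the outbound-traffic monitor='normal': P(compromised) = 0.55·0.6451 / (0.55·0.6451 + 0.8·0.3549) ≈ 0.5554
After the IDS='alert': P(compromised) = 0.9·0.5554 / (0.9·0.5554 + 0.6·0.4446) ≈ 0.6521
After the outbound-traffic monitor='normal': P(compromised) = 0.55·0.6521 / (0.55·0.6521 + 0.8·0.3479) ≈ 0.5630

0.563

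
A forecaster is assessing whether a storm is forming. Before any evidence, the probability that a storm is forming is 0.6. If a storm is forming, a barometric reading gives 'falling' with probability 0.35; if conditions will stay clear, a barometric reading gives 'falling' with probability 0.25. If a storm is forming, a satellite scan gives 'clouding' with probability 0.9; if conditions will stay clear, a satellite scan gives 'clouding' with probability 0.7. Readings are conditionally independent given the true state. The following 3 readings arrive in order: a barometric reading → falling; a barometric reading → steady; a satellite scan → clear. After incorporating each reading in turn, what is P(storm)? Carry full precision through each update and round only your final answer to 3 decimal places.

0.378

After a barometric reading='falling': P(storm) = 0.35·0.6000 / (0.35·0.6000 + 0.25·0.4000) ≈ 0.6774
After a barometric reading='steady': P(storm) = 0.65·0.6774 / (0.65·0.6774 + 0.75·0.3226) ≈ 0.6454
After a satellite scan='clear': P(storm) = 0.1·0.6454 / (0.1·0.6454 + 0.3·0.3546) ≈ 0.3776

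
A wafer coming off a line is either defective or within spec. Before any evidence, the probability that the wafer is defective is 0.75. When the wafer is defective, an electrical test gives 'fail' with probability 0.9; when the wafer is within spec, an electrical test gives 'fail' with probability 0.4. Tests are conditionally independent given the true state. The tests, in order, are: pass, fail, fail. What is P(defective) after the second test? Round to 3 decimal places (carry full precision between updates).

0.529

Each posterior becomes the prior for the next update.
After 'pass': P(defective) = 0.1·0.7500 / (0.1·0.7500 + 0.6·0.2500) ≈ 0.3333
After 'fail': P(defective) = 0.9·0.3333 / (0.9·0.3333 + 0.4·0.6667) ≈ 0.5294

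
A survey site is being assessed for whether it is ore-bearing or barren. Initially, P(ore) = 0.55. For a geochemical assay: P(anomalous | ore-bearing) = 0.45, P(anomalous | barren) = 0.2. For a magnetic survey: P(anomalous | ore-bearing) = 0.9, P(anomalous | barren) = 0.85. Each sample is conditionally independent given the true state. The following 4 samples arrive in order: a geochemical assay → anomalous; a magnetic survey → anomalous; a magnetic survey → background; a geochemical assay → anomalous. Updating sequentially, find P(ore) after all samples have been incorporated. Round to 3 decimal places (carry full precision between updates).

0.814

Each posterior becomes the prior for the next update.
After a geochemical assay='anomalous': P(ore) = 0.45·0.5500 / (0.45·0.5500 + 0.2·0.4500) ≈ 0.7333
After a magnetic survey='anomalous': P(ore) = 0.9·0.7333 / (0.9·0.7333 + 0.85·0.2667) ≈ 0.7444
After a magnetic survey='background': P(ore) = 0.1·0.7444 / (0.1·0.7444 + 0.15·0.2556) ≈ 0.6600
After a geochemical assay='anomalous': P(ore) = 0.45·0.6600 / (0.45·0.6600 + 0.2·0.3400) ≈ 0.8137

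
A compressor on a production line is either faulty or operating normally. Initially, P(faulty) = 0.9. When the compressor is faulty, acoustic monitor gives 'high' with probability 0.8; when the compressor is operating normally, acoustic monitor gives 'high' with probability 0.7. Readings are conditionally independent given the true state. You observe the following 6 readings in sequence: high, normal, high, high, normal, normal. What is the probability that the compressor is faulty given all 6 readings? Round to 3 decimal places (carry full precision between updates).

0.799

Apply Bayes' rule sequentially, carrying P(faulty) forward.
After 'high': P(faulty) = 0.8·0.9000 / (0.8·0.9000 + 0.7·0.1000) ≈ 0.9114
After 'normal': P(faulty) = 0.2·0.9114 / (0.2·0.9114 + 0.3·0.0886) ≈ 0.8727
After 'high': P(faulty) = 0.8·0.8727 / (0.8·0.8727 + 0.7·0.1273) ≈ 0.8868
After 'high': P(faulty) = 0.8·0.8868 / (0.8·0.8868 + 0.7·0.1132) ≈ 0.8996
After 'normal': P(faulty) = 0.2·0.8996 / (0.2·0.8996 + 0.3·0.1004) ≈ 0.8565
After 'normal': P(faulty) = 0.2·0.8565 / (0.2·0.8565 + 0.3·0.1435) ≈ 0.7992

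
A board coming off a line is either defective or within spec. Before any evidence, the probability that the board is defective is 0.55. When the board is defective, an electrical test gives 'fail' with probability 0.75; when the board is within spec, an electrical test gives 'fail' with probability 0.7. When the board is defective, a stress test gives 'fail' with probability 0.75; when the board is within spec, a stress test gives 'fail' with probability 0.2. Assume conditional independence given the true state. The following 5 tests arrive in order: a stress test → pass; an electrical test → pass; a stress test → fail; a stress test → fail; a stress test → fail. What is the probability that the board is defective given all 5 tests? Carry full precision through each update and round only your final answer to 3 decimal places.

0.944

After a stress test='pass': P(defective) = 0.25·0.5500 / (0.25·0.5500 + 0.8·0.4500) ≈ 0.2764
After an electrical test='pass': P(defective) = 0.25·0.2764 / (0.25·0.2764 + 0.3·0.7236) ≈ 0.2414
After a stress test='fail': P(defective) = 0.75·0.2414 / (0.75·0.2414 + 0.2·0.7586) ≈ 0.5441
After a stress test='fail': P(defective) = 0.75·0.5441 / (0.75·0.5441 + 0.2·0.4559) ≈ 0.8174
After a stress test='fail': P(defective) = 0.75·0.8174 / (0.75·0.8174 + 0.2·0.1826) ≈ 0.9438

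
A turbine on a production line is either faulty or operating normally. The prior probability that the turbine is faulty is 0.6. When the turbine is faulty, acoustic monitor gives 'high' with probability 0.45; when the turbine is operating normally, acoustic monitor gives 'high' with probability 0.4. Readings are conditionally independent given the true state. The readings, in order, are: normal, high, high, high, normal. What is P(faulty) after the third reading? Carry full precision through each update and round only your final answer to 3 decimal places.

After 'normal': P(faulty) = 0.55·0.6000 / (0.55·0.6000 + 0.6·0.4000) ≈ 0.5789
After 'high': P(faulty) = 0.45·0.5789 / (0.45·0.5789 + 0.4·0.4211) ≈ 0.6074
After 'high': P(faulty) = 0.45·0.6074 / (0.45·0.6074 + 0.4·0.3926) ≈ 0.6351

0.635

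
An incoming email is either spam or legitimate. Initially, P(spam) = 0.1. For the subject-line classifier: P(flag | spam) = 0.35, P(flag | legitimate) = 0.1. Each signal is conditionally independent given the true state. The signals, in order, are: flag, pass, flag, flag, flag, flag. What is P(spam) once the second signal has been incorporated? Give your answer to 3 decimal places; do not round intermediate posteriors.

0.219

After 'flag': P(spam) = 0.35·0.1000 / (0.35·0.1000 + 0.1·0.9000) ≈ 0.2800
After 'pass': P(spam) = 0.65·0.2800 / (0.65·0.2800 + 0.9·0.7200) ≈ 0.2193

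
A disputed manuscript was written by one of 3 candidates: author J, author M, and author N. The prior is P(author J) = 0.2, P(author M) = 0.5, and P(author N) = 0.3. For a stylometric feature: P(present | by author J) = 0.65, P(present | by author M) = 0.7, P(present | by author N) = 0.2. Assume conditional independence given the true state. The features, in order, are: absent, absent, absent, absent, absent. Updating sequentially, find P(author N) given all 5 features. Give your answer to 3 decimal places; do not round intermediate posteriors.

After 'absent': normaliser = 0.35·0.2000 + 0.3·0.5000 + 0.8·0.3000; P(author J) ≈ 0.1522, P(author M) ≈ 0.3261, P(author N) ≈ 0.5217
After 'absent': normaliser = 0.35·0.1522 + 0.3·0.3261 + 0.8·0.5217; P(author J) ≈ 0.0937, P(author M) ≈ 0.1721, P(author N) ≈ 0.7342
After 'absent': normaliser = 0.35·0.0937 + 0.3·0.1721 + 0.8·0.7342; P(author J) ≈ 0.0488, P(author M) ≈ 0.0768, P(author N) ≈ 0.8743
After 'absent': normaliser = 0.35·0.0488 + 0.3·0.0768 + 0.8·0.8743; P(author J) ≈ 0.0231, P(author M) ≈ 0.0312, P(author N) ≈ 0.9457
After 'absent': normaliser = 0.35·0.0231 + 0.3·0.0312 + 0.8·0.9457; P(author J) ≈ 0.0104, P(author M) ≈ 0.0121, P(author N) ≈ 0.9775

0.977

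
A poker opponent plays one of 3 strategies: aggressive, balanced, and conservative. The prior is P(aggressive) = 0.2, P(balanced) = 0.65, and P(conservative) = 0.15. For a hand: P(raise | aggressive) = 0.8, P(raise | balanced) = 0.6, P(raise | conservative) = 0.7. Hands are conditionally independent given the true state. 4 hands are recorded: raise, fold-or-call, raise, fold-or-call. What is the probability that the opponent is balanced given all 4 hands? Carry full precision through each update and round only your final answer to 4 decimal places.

0.7614

Each posterior becomes the prior for the next update.
After 'raise': normaliser = 0.8·0.2000 + 0.6·0.6500 + 0.7·0.1500; P(aggressive) ≈ 0.2443, P(balanced) ≈ 0.5954, P(conservative) ≈ 0.1603
After 'fold-or-call': normaliser = 0.2·0.2443 + 0.4·0.5954 + 0.3·0.1603; P(aggressive) ≈ 0.1458, P(balanced) ≈ 0.7107, P(conservative) ≈ 0.1435
After 'raise': normaliser = 0.8·0.1458 + 0.6·0.7107 + 0.7·0.1435; P(aggressive) ≈ 0.1812, P(balanced) ≈ 0.6627, P(conservative) ≈ 0.1561
After 'fold-or-call': normaliser = 0.2·0.1812 + 0.4·0.6627 + 0.3·0.1561; P(aggressive) ≈ 0.1041, P(balanced) ≈ 0.7614, P(conservative) ≈ 0.1345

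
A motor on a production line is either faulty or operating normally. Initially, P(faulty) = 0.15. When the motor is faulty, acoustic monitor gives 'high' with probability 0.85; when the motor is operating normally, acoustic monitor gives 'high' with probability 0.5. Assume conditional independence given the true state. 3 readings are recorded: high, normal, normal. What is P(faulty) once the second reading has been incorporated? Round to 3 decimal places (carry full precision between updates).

After 'high': P(faulty) = 0.85·0.1500 / (0.85·0.1500 + 0.5·0.8500) ≈ 0.2308
After 'normal': P(faulty) = 0.15·0.2308 / (0.15·0.2308 + 0.5·0.7692) ≈ 0.0826

0.083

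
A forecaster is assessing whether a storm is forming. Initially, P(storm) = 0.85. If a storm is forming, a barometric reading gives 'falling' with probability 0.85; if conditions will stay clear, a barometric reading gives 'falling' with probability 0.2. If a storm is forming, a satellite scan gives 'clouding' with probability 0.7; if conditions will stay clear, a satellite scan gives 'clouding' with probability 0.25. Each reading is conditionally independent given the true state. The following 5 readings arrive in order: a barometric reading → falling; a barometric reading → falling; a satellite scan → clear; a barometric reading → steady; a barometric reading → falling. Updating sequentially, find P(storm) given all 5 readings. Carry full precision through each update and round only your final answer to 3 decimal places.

Each posterior becomes the prior for the next update.
After a barometric reading='falling': P(storm) = 0.85·0.8500 / (0.85·0.8500 + 0.2·0.1500) ≈ 0.9601
After a barometric reading='falling': P(storm) = 0.85·0.9601 / (0.85·0.9601 + 0.2·0.0399) ≈ 0.9903
After a satellite scan='clear': P(storm) = 0.3·0.9903 / (0.3·0.9903 + 0.75·0.0097) ≈ 0.9762
After a barometric reading='steady': P(storm) = 0.15·0.9762 / (0.15·0.9762 + 0.8·0.0238) ≈ 0.8847
After a barometric reading='falling': P(storm) = 0.85·0.8847 / (0.85·0.8847 + 0.2·0.1153) ≈ 0.9703

0.970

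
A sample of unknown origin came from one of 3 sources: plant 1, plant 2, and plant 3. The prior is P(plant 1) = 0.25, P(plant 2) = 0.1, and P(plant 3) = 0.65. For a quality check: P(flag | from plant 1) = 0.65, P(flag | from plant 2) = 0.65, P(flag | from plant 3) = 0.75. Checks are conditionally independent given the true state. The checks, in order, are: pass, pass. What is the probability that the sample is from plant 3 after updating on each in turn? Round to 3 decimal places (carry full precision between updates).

After 'pass': normaliser = 0.35·0.2500 + 0.35·0.1000 + 0.25·0.6500; P(plant 1) ≈ 0.3070, P(plant 2) ≈ 0.1228, P(plant 3) ≈ 0.5702
After 'pass': normaliser = 0.35·0.3070 + 0.35·0.1228 + 0.25·0.5702; P(plant 1) ≈ 0.3668, P(plant 2) ≈ 0.1467, P(plant 3) ≈ 0.4865

0.487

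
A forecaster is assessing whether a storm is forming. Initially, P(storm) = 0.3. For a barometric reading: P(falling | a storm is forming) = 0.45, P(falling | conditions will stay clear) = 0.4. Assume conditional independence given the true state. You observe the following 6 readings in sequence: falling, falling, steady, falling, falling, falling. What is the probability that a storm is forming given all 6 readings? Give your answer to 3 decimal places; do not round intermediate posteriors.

Apply Bayes' rule sequentially, carrying P(storm) forward.
After 'falling': P(storm) = 0.45·0.3000 / (0.45·0.3000 + 0.4·0.7000) ≈ 0.3253
After 'falling': P(storm) = 0.45·0.3253 / (0.45·0.3253 + 0.4·0.6747) ≈ 0.3517
After 'steady': P(storm) = 0.55·0.3517 / (0.55·0.3517 + 0.6·0.6483) ≈ 0.3321
After 'falling': P(storm) = 0.45·0.3321 / (0.45·0.3321 + 0.4·0.6679) ≈ 0.3587
After 'falling': P(storm) = 0.45·0.3587 / (0.45·0.3587 + 0.4·0.6413) ≈ 0.3862
After 'falling': P(storm) = 0.45·0.3862 / (0.45·0.3862 + 0.4·0.6138) ≈ 0.4145

0.414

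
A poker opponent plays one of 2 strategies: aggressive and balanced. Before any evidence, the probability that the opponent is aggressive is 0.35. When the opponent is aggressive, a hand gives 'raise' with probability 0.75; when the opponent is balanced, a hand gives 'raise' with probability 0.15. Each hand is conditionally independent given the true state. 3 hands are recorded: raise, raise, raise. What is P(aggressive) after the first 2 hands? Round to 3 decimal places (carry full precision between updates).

0.931

After 'raise': P(aggressive) = 0.75·0.3500 / (0.75·0.3500 + 0.15·0.6500) ≈ 0.7292
After 'raise': P(aggressive) = 0.75·0.7292 / (0.75·0.7292 + 0.15·0.2708) ≈ 0.9309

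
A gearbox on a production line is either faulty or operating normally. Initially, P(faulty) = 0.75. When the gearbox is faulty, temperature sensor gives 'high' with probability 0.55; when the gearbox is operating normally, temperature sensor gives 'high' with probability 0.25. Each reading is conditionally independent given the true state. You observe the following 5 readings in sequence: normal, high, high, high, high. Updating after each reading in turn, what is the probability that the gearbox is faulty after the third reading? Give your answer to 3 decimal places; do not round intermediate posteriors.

After 'normal': P(faulty) = 0.45·0.7500 / (0.45·0.7500 + 0.75·0.2500) ≈ 0.6429
After 'high': P(faulty) = 0.55·0.6429 / (0.55·0.6429 + 0.25·0.3571) ≈ 0.7984
After 'high': P(faulty) = 0.55·0.7984 / (0.55·0.7984 + 0.25·0.2016) ≈ 0.8970

0.897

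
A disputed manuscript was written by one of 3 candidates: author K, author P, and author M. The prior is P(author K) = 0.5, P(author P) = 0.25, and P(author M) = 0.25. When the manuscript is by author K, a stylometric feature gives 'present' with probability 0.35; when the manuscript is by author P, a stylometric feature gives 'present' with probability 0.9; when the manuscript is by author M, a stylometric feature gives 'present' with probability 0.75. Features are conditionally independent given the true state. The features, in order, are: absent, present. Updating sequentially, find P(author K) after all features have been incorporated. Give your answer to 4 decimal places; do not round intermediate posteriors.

After 'absent': normaliser = 0.65·0.5000 + 0.1·0.2500 + 0.25·0.2500; P(author K) ≈ 0.7879, P(author P) ≈ 0.0606, P(author M) ≈ 0.1515
After 'present': normaliser = 0.35·0.7879 + 0.9·0.0606 + 0.75·0.1515; P(author K) ≈ 0.6212, P(author P) ≈ 0.1229, P(author M) ≈ 0.2560

0.6212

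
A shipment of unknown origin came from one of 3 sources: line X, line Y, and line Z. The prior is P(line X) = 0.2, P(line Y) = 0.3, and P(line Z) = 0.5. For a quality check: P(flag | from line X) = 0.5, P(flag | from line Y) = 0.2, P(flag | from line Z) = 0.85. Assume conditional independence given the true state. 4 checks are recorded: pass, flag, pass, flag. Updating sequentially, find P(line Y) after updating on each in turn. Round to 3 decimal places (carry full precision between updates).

0.271

After 'pass': normaliser = 0.5·0.2000 + 0.8·0.3000 + 0.15·0.5000; P(line X) ≈ 0.2410, P(line Y) ≈ 0.5783, P(line Z) ≈ 0.1807
After 'flag': normaliser = 0.5·0.2410 + 0.2·0.5783 + 0.85·0.1807; P(line X) ≈ 0.3091, P(line Y) ≈ 0.2968, P(line Z) ≈ 0.3941
After 'pass': normaliser = 0.5·0.3091 + 0.8·0.2968 + 0.15·0.3941; P(line X) ≈ 0.3426, P(line Y) ≈ 0.5263, P(line Z) ≈ 0.1311
After 'flag': normaliser = 0.5·0.3426 + 0.2·0.5263 + 0.85·0.1311; P(line X) ≈ 0.4416, P(line Y) ≈ 0.2713, P(line Z) ≈ 0.2871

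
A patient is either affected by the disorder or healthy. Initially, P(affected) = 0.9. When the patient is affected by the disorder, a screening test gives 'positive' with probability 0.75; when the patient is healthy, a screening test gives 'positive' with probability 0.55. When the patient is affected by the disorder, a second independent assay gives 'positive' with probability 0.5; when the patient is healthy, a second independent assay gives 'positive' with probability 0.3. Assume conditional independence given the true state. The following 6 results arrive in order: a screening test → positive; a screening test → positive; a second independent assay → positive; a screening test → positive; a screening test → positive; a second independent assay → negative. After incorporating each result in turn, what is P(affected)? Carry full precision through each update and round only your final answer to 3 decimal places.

Each posterior becomes the prior for the next update.
After a screening test='positive': P(affected) = 0.75·0.9000 / (0.75·0.9000 + 0.55·0.1000) ≈ 0.9247
After a screening test='positive': P(affected) = 0.75·0.9247 / (0.75·0.9247 + 0.55·0.0753) ≈ 0.9436
After a second independent assay='positive': P(affected) = 0.5·0.9436 / (0.5·0.9436 + 0.3·0.0564) ≈ 0.9654
After a screening test='positive': P(affected) = 0.75·0.9654 / (0.75·0.9654 + 0.55·0.0346) ≈ 0.9744
After a screening test='positive': P(affected) = 0.75·0.9744 / (0.75·0.9744 + 0.55·0.0256) ≈ 0.9811
After a second independent assay='negative': P(affected) = 0.5·0.9811 / (0.5·0.9811 + 0.7·0.0189) ≈ 0.9737

0.974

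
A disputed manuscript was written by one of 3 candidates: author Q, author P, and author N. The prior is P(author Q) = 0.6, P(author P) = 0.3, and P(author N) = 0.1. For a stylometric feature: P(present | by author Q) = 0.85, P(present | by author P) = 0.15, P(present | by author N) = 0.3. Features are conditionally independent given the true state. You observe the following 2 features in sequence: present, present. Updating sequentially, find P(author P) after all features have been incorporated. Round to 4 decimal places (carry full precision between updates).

Each posterior becomes the prior for the next update.
After 'present': normaliser = 0.85·0.6000 + 0.15·0.3000 + 0.3·0.1000; P(author Q) ≈ 0.8718, P(author P) ≈ 0.0769, P(author N) ≈ 0.0513
After 'present': normaliser = 0.85·0.8718 + 0.15·0.0769 + 0.3·0.0513; P(author Q) ≈ 0.9649, P(author P) ≈ 0.0150, P(author N) ≈ 0.0200

0.0150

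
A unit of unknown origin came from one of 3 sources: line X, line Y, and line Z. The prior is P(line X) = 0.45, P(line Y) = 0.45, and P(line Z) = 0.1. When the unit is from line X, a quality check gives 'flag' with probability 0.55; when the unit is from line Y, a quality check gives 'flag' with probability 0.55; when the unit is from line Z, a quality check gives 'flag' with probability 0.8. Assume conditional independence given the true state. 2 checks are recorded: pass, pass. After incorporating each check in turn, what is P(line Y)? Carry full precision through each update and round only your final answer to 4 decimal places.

Apply Bayes' rule sequentially, carrying P(line Y) forward.
After 'pass': normaliser = 0.45·0.4500 + 0.45·0.4500 + 0.2·0.1000; P(line X) ≈ 0.4765, P(line Y) ≈ 0.4765, P(line Z) ≈ 0.0471
After 'pass': normaliser = 0.45·0.4765 + 0.45·0.4765 + 0.2·0.0471; P(line X) ≈ 0.4893, P(line Y) ≈ 0.4893, P(line Z) ≈ 0.0215

0.4893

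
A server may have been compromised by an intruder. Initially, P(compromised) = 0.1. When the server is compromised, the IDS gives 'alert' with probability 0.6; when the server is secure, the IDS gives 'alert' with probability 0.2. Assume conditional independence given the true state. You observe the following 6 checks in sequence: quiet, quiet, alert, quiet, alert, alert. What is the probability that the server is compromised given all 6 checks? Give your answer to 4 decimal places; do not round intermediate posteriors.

Apply Bayes' rule sequentially, carrying P(compromised) forward.
After 'quiet': P(compromised) = 0.4·0.1000 / (0.4·0.1000 + 0.8·0.9000) ≈ 0.0526
After 'quiet': P(compromised) = 0.4·0.0526 / (0.4·0.0526 + 0.8·0.9474) ≈ 0.0270
After 'alert': P(compromised) = 0.6·0.0270 / (0.6·0.0270 + 0.2·0.9730) ≈ 0.0769
After 'quiet': P(compromised) = 0.4·0.0769 / (0.4·0.0769 + 0.8·0.9231) ≈ 0.0400
After 'alert': P(compromised) = 0.6·0.0400 / (0.6·0.0400 + 0.2·0.9600) ≈ 0.1111
After 'alert': P(compromised) = 0.6·0.1111 / (0.6·0.1111 + 0.2·0.8889) ≈ 0.2727

0.2727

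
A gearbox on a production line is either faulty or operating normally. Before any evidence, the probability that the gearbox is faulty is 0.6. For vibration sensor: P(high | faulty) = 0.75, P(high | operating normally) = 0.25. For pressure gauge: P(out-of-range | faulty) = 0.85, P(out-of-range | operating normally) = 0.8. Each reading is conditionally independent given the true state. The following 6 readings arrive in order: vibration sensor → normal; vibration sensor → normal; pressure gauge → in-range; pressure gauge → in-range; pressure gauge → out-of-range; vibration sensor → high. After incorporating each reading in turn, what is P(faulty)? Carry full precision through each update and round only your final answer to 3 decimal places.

0.230

Apply Bayes' rule sequentially, carrying P(faulty) forward.
After vibration sensor='normal': P(faulty) = 0.25·0.6000 / (0.25·0.6000 + 0.75·0.4000) ≈ 0.3333
After vibration sensor='normal': P(faulty) = 0.25·0.3333 / (0.25·0.3333 + 0.75·0.6667) ≈ 0.1429
After pressure gauge='in-range': P(faulty) = 0.15·0.1429 / (0.15·0.1429 + 0.2·0.8571) ≈ 0.1111
After pressure gauge='in-range': P(faulty) = 0.15·0.1111 / (0.15·0.1111 + 0.2·0.8889) ≈ 0.0857
After pressure gauge='out-of-range': P(faulty) = 0.85·0.0857 / (0.85·0.0857 + 0.8·0.9143) ≈ 0.0906
After vibration sensor='high': P(faulty) = 0.75·0.0906 / (0.75·0.0906 + 0.25·0.9094) ≈ 0.2301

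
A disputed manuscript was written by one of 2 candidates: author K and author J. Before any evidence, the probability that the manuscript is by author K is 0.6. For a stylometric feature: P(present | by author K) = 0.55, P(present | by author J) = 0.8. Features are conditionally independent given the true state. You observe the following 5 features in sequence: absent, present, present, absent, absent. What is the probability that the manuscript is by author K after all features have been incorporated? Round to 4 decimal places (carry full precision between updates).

0.8898

After 'absent': P(author K) = 0.45·0.6000 / (0.45·0.6000 + 0.2·0.4000) ≈ 0.7714
After 'present': P(author K) = 0.55·0.7714 / (0.55·0.7714 + 0.8·0.2286) ≈ 0.6988
After 'present': P(author K) = 0.55·0.6988 / (0.55·0.6988 + 0.8·0.3012) ≈ 0.6147
After 'absent': P(author K) = 0.45·0.6147 / (0.45·0.6147 + 0.2·0.3853) ≈ 0.7821
After 'absent': P(author K) = 0.45·0.7821 / (0.45·0.7821 + 0.2·0.2179) ≈ 0.8898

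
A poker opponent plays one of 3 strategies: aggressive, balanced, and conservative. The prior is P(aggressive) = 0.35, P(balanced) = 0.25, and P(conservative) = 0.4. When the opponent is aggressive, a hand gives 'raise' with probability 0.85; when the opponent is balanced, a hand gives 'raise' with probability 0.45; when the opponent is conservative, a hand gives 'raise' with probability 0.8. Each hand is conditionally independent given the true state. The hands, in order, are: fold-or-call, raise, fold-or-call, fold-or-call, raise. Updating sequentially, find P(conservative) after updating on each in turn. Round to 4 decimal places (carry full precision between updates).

0.1809

After 'fold-or-call': normaliser = 0.15·0.3500 + 0.55·0.2500 + 0.2·0.4000; P(aggressive) ≈ 0.1944, P(balanced) ≈ 0.5093, P(conservative) ≈ 0.2963
After 'raise': normaliser = 0.85·0.1944 + 0.45·0.5093 + 0.8·0.2963; P(aggressive) ≈ 0.2617, P(balanced) ≈ 0.3629, P(conservative) ≈ 0.3754
After 'fold-or-call': normaliser = 0.15·0.2617 + 0.55·0.3629 + 0.2·0.3754; P(aggressive) ≈ 0.1251, P(balanced) ≈ 0.6358, P(conservative) ≈ 0.2391
After 'fold-or-call': normaliser = 0.15·0.1251 + 0.55·0.6358 + 0.2·0.2391; P(aggressive) ≈ 0.0451, P(balanced) ≈ 0.8400, P(conservative) ≈ 0.1149
After 'raise': normaliser = 0.85·0.0451 + 0.45·0.8400 + 0.8·0.1149; P(aggressive) ≈ 0.0754, P(balanced) ≈ 0.7438, P(conservative) ≈ 0.1809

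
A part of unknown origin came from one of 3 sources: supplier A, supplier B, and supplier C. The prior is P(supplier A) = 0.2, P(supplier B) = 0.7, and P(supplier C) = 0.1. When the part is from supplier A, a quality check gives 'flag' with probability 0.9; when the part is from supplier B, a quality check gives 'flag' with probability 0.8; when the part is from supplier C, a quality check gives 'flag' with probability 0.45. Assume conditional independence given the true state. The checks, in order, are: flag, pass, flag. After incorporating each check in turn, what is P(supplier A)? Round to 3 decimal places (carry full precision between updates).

After 'flag': normaliser = 0.9·0.2000 + 0.8·0.7000 + 0.45·0.1000; P(supplier A) ≈ 0.2293, P(supplier B) ≈ 0.7134, P(supplier C) ≈ 0.0573
After 'pass': normaliser = 0.1·0.2293 + 0.2·0.7134 + 0.55·0.0573; P(supplier A) ≈ 0.1163, P(supplier B) ≈ 0.7237, P(supplier C) ≈ 0.1599
After 'flag': normaliser = 0.9·0.1163 + 0.8·0.7237 + 0.45·0.1599; P(supplier A) ≈ 0.1385, P(supplier B) ≈ 0.7662, P(supplier C) ≈ 0.0952

0.139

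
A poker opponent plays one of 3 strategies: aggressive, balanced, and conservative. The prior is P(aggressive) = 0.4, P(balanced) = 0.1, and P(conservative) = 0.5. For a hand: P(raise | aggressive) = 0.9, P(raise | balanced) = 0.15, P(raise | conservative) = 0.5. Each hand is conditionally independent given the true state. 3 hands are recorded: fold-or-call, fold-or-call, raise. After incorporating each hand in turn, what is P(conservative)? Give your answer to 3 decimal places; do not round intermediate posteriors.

0.812

After 'fold-or-call': normaliser = 0.1·0.4000 + 0.85·0.1000 + 0.5·0.5000; P(aggressive) ≈ 0.1067, P(balanced) ≈ 0.2267, P(conservative) ≈ 0.6667
After 'fold-or-call': normaliser = 0.1·0.1067 + 0.85·0.2267 + 0.5·0.6667; P(aggressive) ≈ 0.0199, P(balanced) ≈ 0.3590, P(conservative) ≈ 0.6211
After 'raise': normaliser = 0.9·0.0199 + 0.15·0.3590 + 0.5·0.6211; P(aggressive) ≈ 0.0468, P(balanced) ≈ 0.1409, P(conservative) ≈ 0.8123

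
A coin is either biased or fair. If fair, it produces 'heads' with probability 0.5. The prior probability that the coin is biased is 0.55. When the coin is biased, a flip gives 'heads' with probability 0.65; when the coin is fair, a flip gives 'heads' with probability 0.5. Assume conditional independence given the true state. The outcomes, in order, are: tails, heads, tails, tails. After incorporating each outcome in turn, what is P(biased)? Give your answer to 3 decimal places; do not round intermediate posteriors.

0.353

After 'tails': P(biased) = 0.35·0.5500 / (0.35·0.5500 + 0.5·0.4500) ≈ 0.4611
After 'heads': P(biased) = 0.65·0.4611 / (0.65·0.4611 + 0.5·0.5389) ≈ 0.5266
After 'tails': P(biased) = 0.35·0.5266 / (0.35·0.5266 + 0.5·0.4734) ≈ 0.4377
After 'tails': P(biased) = 0.35·0.4377 / (0.35·0.4377 + 0.5·0.5623) ≈ 0.3527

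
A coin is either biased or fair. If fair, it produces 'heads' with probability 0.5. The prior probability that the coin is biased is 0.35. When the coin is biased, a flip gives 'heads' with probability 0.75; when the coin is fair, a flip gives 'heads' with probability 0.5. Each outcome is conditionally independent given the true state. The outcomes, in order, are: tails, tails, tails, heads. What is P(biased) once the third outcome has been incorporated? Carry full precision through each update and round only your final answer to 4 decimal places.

After 'tails': P(biased) = 0.25·0.3500 / (0.25·0.3500 + 0.5·0.6500) ≈ 0.2121
After 'tails': P(biased) = 0.25·0.2121 / (0.25·0.2121 + 0.5·0.7879) ≈ 0.1186
After 'tails': P(biased) = 0.25·0.1186 / (0.25·0.1186 + 0.5·0.8814) ≈ 0.0631

0.0631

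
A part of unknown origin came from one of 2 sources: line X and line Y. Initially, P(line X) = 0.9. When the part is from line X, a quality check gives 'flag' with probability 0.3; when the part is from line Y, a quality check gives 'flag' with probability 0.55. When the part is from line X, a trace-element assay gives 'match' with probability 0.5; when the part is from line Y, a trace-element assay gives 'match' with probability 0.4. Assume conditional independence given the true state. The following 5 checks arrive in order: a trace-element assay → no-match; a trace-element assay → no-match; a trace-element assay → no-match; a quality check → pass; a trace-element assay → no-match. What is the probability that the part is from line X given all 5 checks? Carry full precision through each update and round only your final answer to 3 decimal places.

After a trace-element assay='no-match': P(line X) = 0.5·0.9000 / (0.5·0.9000 + 0.6·0.1000) ≈ 0.8824
After a trace-element assay='no-match': P(line X) = 0.5·0.8824 / (0.5·0.8824 + 0.6·0.1176) ≈ 0.8621
After a trace-element assay='no-match': P(line X) = 0.5·0.8621 / (0.5·0.8621 + 0.6·0.1379) ≈ 0.8389
After a quality check='pass': P(line X) = 0.7·0.8389 / (0.7·0.8389 + 0.45·0.1611) ≈ 0.8901
After a trace-element assay='no-match': P(line X) = 0.5·0.8901 / (0.5·0.8901 + 0.6·0.1099) ≈ 0.8710

0.871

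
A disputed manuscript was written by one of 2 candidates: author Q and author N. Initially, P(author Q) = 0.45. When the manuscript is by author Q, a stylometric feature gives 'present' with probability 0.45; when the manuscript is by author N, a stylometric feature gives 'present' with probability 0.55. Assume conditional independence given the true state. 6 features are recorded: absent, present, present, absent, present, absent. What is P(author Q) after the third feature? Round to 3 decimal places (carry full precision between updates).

0.401

After 'absent': P(author Q) = 0.55·0.4500 / (0.55·0.4500 + 0.45·0.5500) ≈ 0.5000
After 'present': P(author Q) = 0.45·0.5000 / (0.45·0.5000 + 0.55·0.5000) ≈ 0.4500
After 'present': P(author Q) = 0.45·0.4500 / (0.45·0.4500 + 0.55·0.5500) ≈ 0.4010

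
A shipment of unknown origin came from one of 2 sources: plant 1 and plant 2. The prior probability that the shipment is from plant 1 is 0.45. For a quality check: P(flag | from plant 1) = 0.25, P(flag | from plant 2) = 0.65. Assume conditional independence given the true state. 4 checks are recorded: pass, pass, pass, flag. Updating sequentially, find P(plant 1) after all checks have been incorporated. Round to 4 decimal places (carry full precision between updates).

After 'pass': P(plant 1) = 0.75·0.4500 / (0.75·0.4500 + 0.35·0.5500) ≈ 0.6368
After 'pass': P(plant 1) = 0.75·0.6368 / (0.75·0.6368 + 0.35·0.3632) ≈ 0.7898
After 'pass': P(plant 1) = 0.75·0.7898 / (0.75·0.7898 + 0.35·0.2102) ≈ 0.8895
After 'flag': P(plant 1) = 0.25·0.8895 / (0.25·0.8895 + 0.65·0.1105) ≈ 0.7559

0.7559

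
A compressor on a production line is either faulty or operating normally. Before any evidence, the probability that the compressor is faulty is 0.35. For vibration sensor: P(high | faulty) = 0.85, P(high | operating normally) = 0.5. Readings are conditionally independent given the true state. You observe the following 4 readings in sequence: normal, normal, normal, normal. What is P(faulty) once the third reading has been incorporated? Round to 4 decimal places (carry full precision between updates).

After 'normal': P(faulty) = 0.15·0.3500 / (0.15·0.3500 + 0.5·0.6500) ≈ 0.1391
After 'normal': P(faulty) = 0.15·0.1391 / (0.15·0.1391 + 0.5·0.8609) ≈ 0.0462
After 'normal': P(faulty) = 0.15·0.0462 / (0.15·0.0462 + 0.5·0.9538) ≈ 0.0143

0.0143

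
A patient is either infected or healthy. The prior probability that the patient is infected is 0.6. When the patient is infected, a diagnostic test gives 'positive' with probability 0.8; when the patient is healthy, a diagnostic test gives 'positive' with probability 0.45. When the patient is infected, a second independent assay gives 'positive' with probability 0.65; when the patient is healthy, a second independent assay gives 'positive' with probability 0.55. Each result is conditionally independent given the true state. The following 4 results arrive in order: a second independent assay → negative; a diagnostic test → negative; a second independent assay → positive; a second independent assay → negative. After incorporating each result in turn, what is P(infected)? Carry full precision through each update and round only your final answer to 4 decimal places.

After a second independent assay='negative': P(infected) = 0.35·0.6000 / (0.35·0.6000 + 0.45·0.4000) ≈ 0.5385
After a diagnostic test='negative': P(infected) = 0.2·0.5385 / (0.2·0.5385 + 0.55·0.4615) ≈ 0.2979
After a second independent assay='positive': P(infected) = 0.65·0.2979 / (0.65·0.2979 + 0.55·0.7021) ≈ 0.3339
After a second independent assay='negative': P(infected) = 0.35·0.3339 / (0.35·0.3339 + 0.45·0.6661) ≈ 0.2806

0.2806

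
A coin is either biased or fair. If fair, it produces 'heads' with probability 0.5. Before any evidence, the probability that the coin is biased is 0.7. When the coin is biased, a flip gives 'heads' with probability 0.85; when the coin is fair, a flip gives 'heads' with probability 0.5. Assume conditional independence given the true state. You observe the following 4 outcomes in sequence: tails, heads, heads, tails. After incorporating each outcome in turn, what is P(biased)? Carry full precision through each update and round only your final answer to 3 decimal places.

0.378

Apply Bayes' rule sequentially, carrying P(biased) forward.
After 'tails': P(biased) = 0.15·0.7000 / (0.15·0.7000 + 0.5·0.3000) ≈ 0.4118
After 'heads': P(biased) = 0.85·0.4118 / (0.85·0.4118 + 0.5·0.5882) ≈ 0.5434
After 'heads': P(biased) = 0.85·0.5434 / (0.85·0.5434 + 0.5·0.4566) ≈ 0.6692
After 'tails': P(biased) = 0.15·0.6692 / (0.15·0.6692 + 0.5·0.3308) ≈ 0.3777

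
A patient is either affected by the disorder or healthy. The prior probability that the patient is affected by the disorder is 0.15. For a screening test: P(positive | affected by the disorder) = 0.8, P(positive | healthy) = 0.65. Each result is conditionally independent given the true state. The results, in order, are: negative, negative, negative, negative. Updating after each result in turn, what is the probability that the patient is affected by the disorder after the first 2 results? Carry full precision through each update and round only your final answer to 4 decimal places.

0.0545

After 'negative': P(affected) = 0.2·0.1500 / (0.2·0.1500 + 0.35·0.8500) ≈ 0.0916
After 'negative': P(affected) = 0.2·0.0916 / (0.2·0.0916 + 0.35·0.9084) ≈ 0.0545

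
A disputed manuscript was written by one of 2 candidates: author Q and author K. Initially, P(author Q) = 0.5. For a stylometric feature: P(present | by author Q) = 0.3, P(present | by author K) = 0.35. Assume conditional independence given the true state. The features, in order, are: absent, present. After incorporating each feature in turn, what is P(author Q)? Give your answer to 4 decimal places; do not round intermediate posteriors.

Each posterior becomes the prior for the next update.
After 'absent': P(author Q) = 0.7·0.5000 / (0.7·0.5000 + 0.65·0.5000) ≈ 0.5185
After 'present': P(author Q) = 0.3·0.5185 / (0.3·0.5185 + 0.35·0.4815) ≈ 0.4800

0.4800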